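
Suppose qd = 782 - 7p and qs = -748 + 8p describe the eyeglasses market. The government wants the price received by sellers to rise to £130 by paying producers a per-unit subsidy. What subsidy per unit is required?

At a seller price of 130, quantity supplied is -748 + 8·130 = 292.
Buyers absorb 292 only when they pay pb with 782 − 7·pb = 292, i.e. pb = 70.
s = ps − pb = 130 − 70 = 60.

Required subsidy s = £60 per unit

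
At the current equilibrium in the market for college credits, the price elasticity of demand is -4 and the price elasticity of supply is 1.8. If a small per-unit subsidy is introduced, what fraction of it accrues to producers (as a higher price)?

Producer share = 20/29

For a small subsidy around the equilibrium, the benefit split depends on the relative slopes, which at a point are proportional to the elasticities.
Buyer share = εs/(εs + |εd|) = 1.8/(1.8 + 4) = 9/29; seller share = |εd|/(εs + |εd|) = 20/29.
So producers capture 20/29 of the subsidy.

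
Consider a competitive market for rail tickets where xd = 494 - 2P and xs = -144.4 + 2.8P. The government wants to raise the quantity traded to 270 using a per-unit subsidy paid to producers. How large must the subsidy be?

At x = 270, invert demand for the buyer price: Pb = (494 − 270)/2 = 112; invert supply for the seller price: Ps = (270 − (-144.4))/2.8 = 148.
The subsidy must fill the gap: s = Ps − Pb = 148 − 112 = 36.

Required subsidy s = 36 per unit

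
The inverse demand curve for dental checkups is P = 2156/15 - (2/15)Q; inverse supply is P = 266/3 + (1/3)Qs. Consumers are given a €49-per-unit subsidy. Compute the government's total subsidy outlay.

Pre-subsidy: 2156/15 - (2/15)Q = 266/3 + (1/3)Q gives Q* = 118 and P* = 128.
With the rebate, buyers effectively pay Pb = Ps − 49, where Ps is the price sellers receive.
On the curves, Pb = 2156/15 - (2/15)Q and Ps = 266/3 + (1/3)Q; the wedge Ps − Pb = 49 gives 266/3 + (1/3)Q − (2156/15 - (2/15)Q) = 49, so Q' = 223.
Then Pb = 2156/15 − (2/15)·223 = 114 and Ps = 266/3 + (1/3)·223 = 163.
Government outlay = subsidy × quantity = 49 × 223 = 10927.

Government cost = €10927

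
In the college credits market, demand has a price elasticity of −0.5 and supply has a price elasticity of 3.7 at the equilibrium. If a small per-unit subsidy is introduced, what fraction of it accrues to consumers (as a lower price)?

For a small subsidy around the equilibrium, the benefit split depends on the relative slopes, which at a point are proportional to the elasticities.
Buyer share = εs/(εs + |εd|) = 3.7/(3.7 + 0.5) = 37/42; seller share = |εd|/(εs + |εd|) = 5/42.

Consumer share = 37/42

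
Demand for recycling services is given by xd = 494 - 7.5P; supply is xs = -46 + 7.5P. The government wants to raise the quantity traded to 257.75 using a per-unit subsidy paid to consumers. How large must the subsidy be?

At x = 257.75, invert demand for the buyer price: Pb = (494 − 257.75)/7.5 = 31.5; invert supply for the seller price: Ps = (257.75 − (-46))/7.5 = 40.5.
The subsidy must fill the gap: s = Ps − Pb = 40.5 − 31.5 = 9.

Required subsidy s = 9 per unit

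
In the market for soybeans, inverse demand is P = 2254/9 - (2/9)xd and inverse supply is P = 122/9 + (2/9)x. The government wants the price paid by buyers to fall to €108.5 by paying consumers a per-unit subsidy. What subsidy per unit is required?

Required subsidy s = €47 per unit

At a buyer price of 108.5, quantity demanded is 1127 − 4.5·108.5 = 638.75.
Sellers supply 638.75 only when they receive Ps = 122/9 + (2/9)·638.75 = 155.5.
s = Ps − Pb = 155.5 − 108.5 = 47.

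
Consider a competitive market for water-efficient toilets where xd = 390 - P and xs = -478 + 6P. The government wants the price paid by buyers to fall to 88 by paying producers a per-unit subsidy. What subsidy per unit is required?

At a buyer price of 88, quantity demanded is 390 − 1·88 = 302.
Sellers supply 302 only when they receive Ps with -478 + 6·Ps = 302, i.e. Ps = 130.
s = Ps − Pb = 130 − 88 = 42.

Required subsidy s = 42 per unit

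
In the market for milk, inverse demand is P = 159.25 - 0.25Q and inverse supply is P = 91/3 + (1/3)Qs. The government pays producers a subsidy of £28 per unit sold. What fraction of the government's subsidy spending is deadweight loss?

DWL / government spending = 24/269

Pre-subsidy: 159.25 - 0.25Q = 91/3 + (1/3)Q gives Q* = 221 and P* = 104.
With the subsidy, sellers receive Ps = Pb + 28 for each unit, where Pb is the price buyers pay.
On the curves, Pb = 159.25 - 0.25Q and Ps = 91/3 + (1/3)Q; the wedge Ps − Pb = 28 gives 91/3 + (1/3)Q − (159.25 - 0.25Q) = 28, so Q' = 269.
Then Pb = 159.25 − 0.25·269 = 92 and Ps = 91/3 + (1/3)·269 = 120.
ΔCS = ½(221 + 269)(104 − 92) = 2940; ΔPS = ½(221 + 269)(120 − 104) = 3920.
Government spending = 28 × 269 = 7532.
DWL = ½ × 28 × (269 − 221) = 672; fraction = 672 / 7532 = 24/269.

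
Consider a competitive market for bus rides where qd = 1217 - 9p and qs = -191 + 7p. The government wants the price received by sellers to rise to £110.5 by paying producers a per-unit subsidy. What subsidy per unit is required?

Required subsidy s = £40 per unit

At a seller price of 110.5, quantity supplied is -191 + 7·110.5 = 582.5.
Buyers absorb 582.5 only when they pay pb with 1217 − 9·pb = 582.5, i.e. pb = 70.5.
s = ps − pb = 110.5 − 70.5 = 40.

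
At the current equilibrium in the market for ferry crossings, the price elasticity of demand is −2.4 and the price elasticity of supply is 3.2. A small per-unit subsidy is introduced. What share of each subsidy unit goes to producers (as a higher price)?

Producer share = 3/7

For a small subsidy around the equilibrium, the benefit split depends on the relative slopes, which at a point are proportional to the elasticities.
Buyer share = εs/(εs + |εd|) = 3.2/(3.2 + 2.4) = 4/7; seller share = |εd|/(εs + |εd|) = 3/7.
So producers capture 3/7 of the subsidy.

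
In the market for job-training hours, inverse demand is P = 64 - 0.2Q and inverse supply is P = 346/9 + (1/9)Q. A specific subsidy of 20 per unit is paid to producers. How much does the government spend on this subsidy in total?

Government cost = 20500/7

Pre-subsidy: 64 - 0.2Q = 346/9 + (1/9)Q gives Q* = 575/7 and P* = 333/7.
With the subsidy, sellers receive Ps = Pb + 20 for each unit, where Pb is the price buyers pay.
On the curves, Pb = 64 - 0.2Q and Ps = 346/9 + (1/9)Q; the wedge Ps − Pb = 20 gives 346/9 + (1/9)Q − (64 - 0.2Q) = 20, so Q' = 1025/7.
Then Pb = 64 − 0.2·(1025/7) = 243/7 and Ps = 346/9 + (1/9)·(1025/7) = 383/7.
Government outlay = subsidy × quantity = 20 × 1025/7 = 20500/7.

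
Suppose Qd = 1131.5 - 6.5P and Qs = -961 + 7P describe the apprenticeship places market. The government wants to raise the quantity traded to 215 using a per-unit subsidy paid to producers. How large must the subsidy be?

Required subsidy s = 27 per unit

At Q = 215, invert demand for the buyer price: Pb = (1131.5 − 215)/6.5 = 141; invert supply for the seller price: Ps = (215 − (-961))/7 = 168.
The subsidy must fill the gap: s = Ps − Pb = 168 − 141 = 27.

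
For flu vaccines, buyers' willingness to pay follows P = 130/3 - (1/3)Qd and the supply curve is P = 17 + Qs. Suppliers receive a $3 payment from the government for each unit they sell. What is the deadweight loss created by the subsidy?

Pre-subsidy: 130/3 - (1/3)Q = 17 + Q gives Q* = 19.75 and P* = 36.75.
With the subsidy, sellers receive Ps = Pb + 3 for each unit, where Pb is the price buyers pay.
On the curves, Pb = 130/3 - (1/3)Q and Ps = 17 + Q; the wedge Ps − Pb = 3 gives 17 + Q − (130/3 - (1/3)Q) = 3, so Q' = 22.
Then Pb = 130/3 − (1/3)·22 = 36 and Ps = 17 + 1·22 = 39.
The subsidy expands output by 22 − 19.75 = 2.25 past the efficient level; on those units the gap between marginal cost and willingness to pay runs from 0 up to 3.
DWL = ½ × 3 × 2.25 = 3.375.

Deadweight loss = $3.375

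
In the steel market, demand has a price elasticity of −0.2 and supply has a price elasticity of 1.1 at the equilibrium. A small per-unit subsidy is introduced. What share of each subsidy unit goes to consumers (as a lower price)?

For a small subsidy around the equilibrium, the benefit split depends on the relative slopes, which at a point are proportional to the elasticities.
Buyer share = εs/(εs + |εd|) = 1.1/(1.1 + 0.2) = 11/13; seller share = |εd|/(εs + |εd|) = 2/13.

Consumer share = 11/13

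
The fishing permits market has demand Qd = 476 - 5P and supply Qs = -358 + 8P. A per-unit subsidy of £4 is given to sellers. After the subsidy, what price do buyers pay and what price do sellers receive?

Buyers pay 802/13; sellers receive 854/13

Pre-subsidy: 476 - 5P = -358 + 8P gives P* = 834/13, Q* = 2018/13.
With the subsidy, sellers receive Ps = Pb + 4 for each unit, where Pb is the price buyers pay.
Supply in terms of Pb becomes Qs = -358 + 8(Pb + 4) = -326 + 8Pb. Setting this equal to demand: 476 - 5Pb = -326 + 8Pb, so Pb = 802/13.
Sellers receive Ps = 802/13 + 4 = 854/13; Q' = 476 − 5·(802/13) = 2178/13.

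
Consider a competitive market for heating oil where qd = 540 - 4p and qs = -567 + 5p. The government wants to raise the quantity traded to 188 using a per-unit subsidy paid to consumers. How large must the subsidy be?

Required subsidy s = 63 per unit

At q = 188, invert demand for the buyer price: pb = (540 − 188)/4 = 88; invert supply for the seller price: ps = (188 − (-567))/5 = 151.
The subsidy must fill the gap: s = ps − pb = 151 − 88 = 63.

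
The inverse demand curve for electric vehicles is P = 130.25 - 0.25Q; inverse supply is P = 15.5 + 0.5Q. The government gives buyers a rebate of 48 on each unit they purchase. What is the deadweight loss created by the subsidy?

Pre-subsidy: 130.25 - 0.25Q = 15.5 + 0.5Q gives Q* = 153 and P* = 92.
With the rebate, buyers effectively pay Pb = Ps − 48, where Ps is the price sellers receive.
On the curves, Pb = 130.25 - 0.25Q and Ps = 15.5 + 0.5Q; the wedge Ps − Pb = 48 gives 15.5 + 0.5Q − (130.25 - 0.25Q) = 48, so Q' = 217.
Then Pb = 130.25 − 0.25·217 = 76 and Ps = 15.5 + 0.5·217 = 124.
The subsidy expands output by 217 − 153 = 64 past the efficient level; on those units the gap between marginal cost and willingness to pay runs from 0 up to 48.
DWL = ½ × 48 × 64 = 1536.

Deadweight loss = 1536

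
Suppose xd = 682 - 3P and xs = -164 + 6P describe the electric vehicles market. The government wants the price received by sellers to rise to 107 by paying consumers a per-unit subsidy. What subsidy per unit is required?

Required subsidy s = 39 per unit

At a seller price of 107, quantity supplied is -164 + 6·107 = 478.
Buyers absorb 478 only when they pay Pb with 682 − 3·Pb = 478, i.e. Pb = 68.
s = Ps − Pb = 107 − 68 = 39.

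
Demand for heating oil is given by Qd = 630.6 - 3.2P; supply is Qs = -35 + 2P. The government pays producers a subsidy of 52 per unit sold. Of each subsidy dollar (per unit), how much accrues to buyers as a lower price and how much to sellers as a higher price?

Buyers gain 20 per unit; sellers gain 32 per unit

Pre-subsidy: 630.6 - 3.2P = -35 + 2P gives P* = 128, Q* = 221.
With the subsidy, sellers receive Ps = Pb + 52 for each unit, where Pb is the price buyers pay.
Supply in terms of Pb becomes Qs = -35 + 2(Pb + 52) = 69 + 2Pb. Setting this equal to demand: 630.6 - 3.2Pb = 69 + 2Pb, so Pb = 108.
Sellers receive Ps = 108 + 52 = 160; Q' = 630.6 − 3.2·108 = 285.
Buyers' price falls by P* − Pb = 128 − 108 = 20; sellers' price rises by Ps − P* = 160 − 128 = 32.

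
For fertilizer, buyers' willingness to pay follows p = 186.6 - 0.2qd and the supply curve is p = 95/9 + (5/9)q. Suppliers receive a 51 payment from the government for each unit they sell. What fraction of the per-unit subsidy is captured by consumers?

Pre-subsidy: 186.6 - 0.2q = 95/9 + (5/9)q gives q* = 233 and p* = 140.
With the subsidy, sellers receive ps = pb + 51 for each unit, where pb is the price buyers pay.
On the curves, pb = 186.6 - 0.2q and ps = 95/9 + (5/9)q; the wedge ps − pb = 51 gives 95/9 + (5/9)q − (186.6 - 0.2q) = 51, so q' = 300.5.
Then pb = 186.6 − 0.2·300.5 = 126.5 and ps = 95/9 + (5/9)·300.5 = 177.5.
Buyers' price falls by p* − pb = 140 − 126.5 = 13.5; sellers' price rises by ps − p* = 177.5 − 140 = 37.5.
So consumers capture 13.5/51 = 9/34 of each unit of subsidy.

Consumer share = 9/34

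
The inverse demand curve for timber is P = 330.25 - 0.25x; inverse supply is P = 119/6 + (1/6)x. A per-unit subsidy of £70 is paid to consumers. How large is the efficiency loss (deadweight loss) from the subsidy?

Deadweight loss = £5880

Pre-subsidy: 330.25 - 0.25x = 119/6 + (1/6)x gives x* = 745 and P* = 144.
With the rebate, buyers effectively pay Pb = Ps − 70, where Ps is the price sellers receive.
On the curves, Pb = 330.25 - 0.25x and Ps = 119/6 + (1/6)x; the wedge Ps − Pb = 70 gives 119/6 + (1/6)x − (330.25 - 0.25x) = 70, so x' = 913.
Then Pb = 330.25 − 0.25·913 = 102 and Ps = 119/6 + (1/6)·913 = 172.
The subsidy expands output by 913 − 745 = 168 past the efficient level; on those units the gap between marginal cost and willingness to pay runs from 0 up to 70.
DWL = ½ × 70 × 168 = 5880.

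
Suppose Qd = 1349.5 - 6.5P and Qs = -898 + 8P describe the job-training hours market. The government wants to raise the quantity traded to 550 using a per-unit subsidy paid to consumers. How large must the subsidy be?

At Q = 550, invert demand for the buyer price: Pb = (1349.5 − 550)/6.5 = 123; invert supply for the seller price: Ps = (550 − (-898))/8 = 181.
The subsidy must fill the gap: s = Ps − Pb = 181 − 123 = 58.

Required subsidy s = 58 per unit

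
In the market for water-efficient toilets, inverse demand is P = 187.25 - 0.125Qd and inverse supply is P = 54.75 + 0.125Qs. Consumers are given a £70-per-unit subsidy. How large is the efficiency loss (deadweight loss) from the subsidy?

Deadweight loss = £9800

Pre-subsidy: 187.25 - 0.125Q = 54.75 + 0.125Q gives Q* = 530 and P* = 121.
With the rebate, buyers effectively pay Pb = Ps − 70, where Ps is the price sellers receive.
On the curves, Pb = 187.25 - 0.125Q and Ps = 54.75 + 0.125Q; the wedge Ps − Pb = 70 gives 54.75 + 0.125Q − (187.25 - 0.125Q) = 70, so Q' = 810.
Then Pb = 187.25 − 0.125·810 = 86 and Ps = 54.75 + 0.125·810 = 156.
The subsidy expands output by 810 − 530 = 280 past the efficient level; on those units the gap between marginal cost and willingness to pay runs from 0 up to 70.
DWL = ½ × 70 × 280 = 9800.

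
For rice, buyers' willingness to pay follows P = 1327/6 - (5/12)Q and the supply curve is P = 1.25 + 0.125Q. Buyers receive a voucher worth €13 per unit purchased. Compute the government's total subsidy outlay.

Government cost = €5590

Pre-subsidy: 1327/6 - (5/12)Q = 1.25 + 0.125Q gives Q* = 406 and P* = 52.
With the rebate, buyers effectively pay Pb = Ps − 13, where Ps is the price sellers receive.
On the curves, Pb = 1327/6 - (5/12)Q and Ps = 1.25 + 0.125Q; the wedge Ps − Pb = 13 gives 1.25 + 0.125Q − (1327/6 - (5/12)Q) = 13, so Q' = 430.
Then Pb = 1327/6 − (5/12)·430 = 42 and Ps = 1.25 + 0.125·430 = 55.
Government outlay = subsidy × quantity = 13 × 430 = 5590.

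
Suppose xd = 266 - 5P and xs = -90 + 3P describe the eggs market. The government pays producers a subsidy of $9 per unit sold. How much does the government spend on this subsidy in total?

Pre-subsidy: 266 - 5P = -90 + 3P gives P* = 44.5, x* = 43.5.
With the subsidy, sellers receive Ps = Pb + 9 for each unit, where Pb is the price buyers pay.
Supply in terms of Pb becomes xs = -90 + 3(Pb + 9) = -63 + 3Pb. Setting this equal to demand: 266 - 5Pb = -63 + 3Pb, so Pb = 41.125.
Sellers receive Ps = 41.125 + 9 = 50.125; x' = 266 − 5·41.125 = 60.375.
Government outlay = subsidy × quantity = 9 × 60.375 = 543.375.

Government cost = $543.375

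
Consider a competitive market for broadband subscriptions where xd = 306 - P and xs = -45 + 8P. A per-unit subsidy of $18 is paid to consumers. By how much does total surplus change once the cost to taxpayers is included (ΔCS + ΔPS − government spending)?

Net change in total surplus = -$144

Pre-subsidy: 306 - P = -45 + 8P gives P* = 39, x* = 267.
With the rebate, buyers effectively pay Pb = Ps − 18, where Ps is the price sellers receive.
Demand in terms of Ps becomes xd = 306 − 1(Ps − 18) = 324 - Ps. Setting this equal to supply: 324 - Ps = -45 + 8Ps, so Ps = 41.
Buyers pay Pb = 41 − 18 = 23; x' = -45 + 8·41 = 283.
ΔCS = ½(267 + 283)(39 − 23) = 4400; ΔPS = ½(267 + 283)(41 − 39) = 550.
Government spending = 18 × 283 = 5094.
Net change = 4400 + 550 − 5094 = -144. The loss equals the DWL triangle ½·18·16.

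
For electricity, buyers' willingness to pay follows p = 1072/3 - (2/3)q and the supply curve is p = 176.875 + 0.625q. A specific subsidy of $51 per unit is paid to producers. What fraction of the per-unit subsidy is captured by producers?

Producer share = 15/31

Pre-subsidy: 1072/3 - (2/3)q = 176.875 + 0.625q gives q* = 4331/31 and p* = 8190/31.
With the subsidy, sellers receive ps = pb + 51 for each unit, where pb is the price buyers pay.
On the curves, pb = 1072/3 - (2/3)q and ps = 176.875 + 0.625q; the wedge ps − pb = 51 gives 176.875 + 0.625q − (1072/3 - (2/3)q) = 51, so q' = 5555/31.
Then pb = 1072/3 − (2/3)·(5555/31) = 7374/31 and ps = 176.875 + 0.625·(5555/31) = 8955/31.
Buyers' price falls by p* − pb = 8190/31 − 7374/31 = 816/31; sellers' price rises by ps − p* = 8955/31 − 8190/31 = 765/31.
So producers capture (765/31)/51 = 15/31 of each unit of subsidy.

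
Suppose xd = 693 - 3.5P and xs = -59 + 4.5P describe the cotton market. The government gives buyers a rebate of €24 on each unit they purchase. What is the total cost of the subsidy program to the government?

Pre-subsidy: 693 - 3.5P = -59 + 4.5P gives P* = 94, x* = 364.
With the rebate, buyers effectively pay Pb = Ps − 24, where Ps is the price sellers receive.
Demand in terms of Ps becomes xd = 693 − 3.5(Ps − 24) = 777 - 3.5Ps. Setting this equal to supply: 777 - 3.5Ps = -59 + 4.5Ps, so Ps = 104.5.
Buyers pay Pb = 104.5 − 24 = 80.5; x' = -59 + 4.5·104.5 = 411.25.
Government outlay = subsidy × quantity = 24 × 411.25 = 9870.

Government cost = €9870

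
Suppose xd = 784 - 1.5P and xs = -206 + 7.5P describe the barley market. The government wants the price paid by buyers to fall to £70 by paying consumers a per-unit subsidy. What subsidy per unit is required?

At a buyer price of 70, quantity demanded is 784 − 1.5·70 = 679.
Sellers supply 679 only when they receive Ps with -206 + 7.5·Ps = 679, i.e. Ps = 118.
s = Ps − Pb = 118 − 70 = 48.

Required subsidy s = £48 per unit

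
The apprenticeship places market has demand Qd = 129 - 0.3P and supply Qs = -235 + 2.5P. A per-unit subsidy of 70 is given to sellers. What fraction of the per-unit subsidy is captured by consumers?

Pre-subsidy: 129 - 0.3P = -235 + 2.5P gives P* = 130, Q* = 90.
With the subsidy, sellers receive Ps = Pb + 70 for each unit, where Pb is the price buyers pay.
Supply in terms of Pb becomes Qs = -235 + 2.5(Pb + 70) = -60 + 2.5Pb. Setting this equal to demand: 129 - 0.3Pb = -60 + 2.5Pb, so Pb = 67.5.
Sellers receive Ps = 67.5 + 70 = 137.5; Q' = 129 − 0.3·67.5 = 108.75.
Buyers' price falls by P* − Pb = 130 − 67.5 = 62.5; sellers' price rises by Ps − P* = 137.5 − 130 = 7.5.
So consumers capture 62.5/70 = 25/28 of each unit of subsidy.

Consumer share = 25/28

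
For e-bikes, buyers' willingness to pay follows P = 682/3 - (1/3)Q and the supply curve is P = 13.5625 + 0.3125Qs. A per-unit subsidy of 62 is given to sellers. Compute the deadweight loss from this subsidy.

Deadweight loss = 2976

Pre-subsidy: 682/3 - (1/3)Q = 13.5625 + 0.3125Q gives Q* = 331 and P* = 117.
With the subsidy, sellers receive Ps = Pb + 62 for each unit, where Pb is the price buyers pay.
On the curves, Pb = 682/3 - (1/3)Q and Ps = 13.5625 + 0.3125Q; the wedge Ps − Pb = 62 gives 13.5625 + 0.3125Q − (682/3 - (1/3)Q) = 62, so Q' = 427.
Then Pb = 682/3 − (1/3)·427 = 85 and Ps = 13.5625 + 0.3125·427 = 147.
The subsidy expands output by 427 − 331 = 96 past the efficient level; on those units the gap between marginal cost and willingness to pay runs from 0 up to 62.
DWL = ½ × 62 × 96 = 2976.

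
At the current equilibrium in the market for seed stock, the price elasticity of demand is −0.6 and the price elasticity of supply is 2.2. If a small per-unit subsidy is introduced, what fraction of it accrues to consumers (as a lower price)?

Consumer share = 11/14

For a small subsidy around the equilibrium, the benefit split depends on the relative slopes, which at a point are proportional to the elasticities.
Buyer share = εs/(εs + |εd|) = 2.2/(2.2 + 0.6) = 11/14; seller share = |εd|/(εs + |εd|) = 3/14.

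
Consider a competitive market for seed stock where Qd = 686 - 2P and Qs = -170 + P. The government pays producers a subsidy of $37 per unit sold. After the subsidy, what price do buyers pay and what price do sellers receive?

Pre-subsidy: 686 - 2P = -170 + P gives P* = 856/3, Q* = 346/3.
With the subsidy, sellers receive Ps = Pb + 37 for each unit, where Pb is the price buyers pay.
Supply in terms of Pb becomes Qs = -170 + 1(Pb + 37) = -133 + Pb. Setting this equal to demand: 686 - 2Pb = -133 + Pb, so Pb = 273.
Sellers receive Ps = 273 + 37 = 310; Q' = 686 − 2·273 = 140.

Buyers pay $273; sellers receive $310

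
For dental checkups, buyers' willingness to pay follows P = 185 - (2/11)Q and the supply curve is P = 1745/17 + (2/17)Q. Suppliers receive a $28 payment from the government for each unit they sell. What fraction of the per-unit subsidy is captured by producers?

Producer share = 11/28

Pre-subsidy: 185 - (2/11)Q = 1745/17 + (2/17)Q gives Q* = 275 and P* = 135.
With the subsidy, sellers receive Ps = Pb + 28 for each unit, where Pb is the price buyers pay.
On the curves, Pb = 185 - (2/11)Q and Ps = 1745/17 + (2/17)Q; the wedge Ps − Pb = 28 gives 1745/17 + (2/17)Q − (185 - (2/11)Q) = 28, so Q' = 368.5.
Then Pb = 185 − (2/11)·368.5 = 118 and Ps = 1745/17 + (2/17)·368.5 = 146.
Buyers' price falls by P* − Pb = 135 − 118 = 17; sellers' price rises by Ps − P* = 146 − 135 = 11.
So producers capture 11/28 = 11/28 of each unit of subsidy.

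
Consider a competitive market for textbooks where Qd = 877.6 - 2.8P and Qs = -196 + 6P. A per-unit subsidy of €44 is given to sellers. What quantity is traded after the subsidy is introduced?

Q' = 620

Pre-subsidy: 877.6 - 2.8P = -196 + 6P gives P* = 122, Q* = 536.
With the subsidy, sellers receive Ps = Pb + 44 for each unit, where Pb is the price buyers pay.
Supply in terms of Pb becomes Qs = -196 + 6(Pb + 44) = 68 + 6Pb. Setting this equal to demand: 877.6 - 2.8Pb = 68 + 6Pb, so Pb = 92.
Sellers receive Ps = 92 + 44 = 136; Q' = 877.6 − 2.8·92 = 620.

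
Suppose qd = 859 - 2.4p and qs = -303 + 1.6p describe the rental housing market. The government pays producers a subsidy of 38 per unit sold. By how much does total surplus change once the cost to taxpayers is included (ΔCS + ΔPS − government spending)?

Pre-subsidy: 859 - 2.4p = -303 + 1.6p gives p* = 290.5, q* = 161.8.
With the subsidy, sellers receive ps = pb + 38 for each unit, where pb is the price buyers pay.
Supply in terms of pb becomes qs = -303 + 1.6(pb + 38) = -242.2 + 1.6pb. Setting this equal to demand: 859 - 2.4pb = -242.2 + 1.6pb, so pb = 275.3.
Sellers receive ps = 275.3 + 38 = 313.3; q' = 859 − 2.4·275.3 = 198.28.
ΔCS = ½(161.8 + 198.28)(290.5 − 275.3) = 2736.608; ΔPS = ½(161.8 + 198.28)(313.3 − 290.5) = 4104.912.
Government spending = 38 × 198.28 = 7534.64.
Net change = 2736.608 + 4104.912 − 7534.64 = -693.12. The loss equals the DWL triangle ½·38·36.48.

Net change in total surplus = -693.12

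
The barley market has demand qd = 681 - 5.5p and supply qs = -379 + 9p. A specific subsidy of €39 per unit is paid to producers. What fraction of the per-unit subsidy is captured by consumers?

Consumer share = 18/29

Pre-subsidy: 681 - 5.5p = -379 + 9p gives p* = 2120/29, q* = 8089/29.
With the subsidy, sellers receive ps = pb + 39 for each unit, where pb is the price buyers pay.
Supply in terms of pb becomes qs = -379 + 9(pb + 39) = -28 + 9pb. Setting this equal to demand: 681 - 5.5pb = -28 + 9pb, so pb = 1418/29.
Sellers receive ps = 1418/29 + 39 = 2549/29; q' = 681 − 5.5·(1418/29) = 11950/29.
Buyers' price falls by p* − pb = 2120/29 − 1418/29 = 702/29; sellers' price rises by ps − p* = 2549/29 − 2120/29 = 429/29.
So consumers capture (702/29)/39 = 18/29 of each unit of subsidy.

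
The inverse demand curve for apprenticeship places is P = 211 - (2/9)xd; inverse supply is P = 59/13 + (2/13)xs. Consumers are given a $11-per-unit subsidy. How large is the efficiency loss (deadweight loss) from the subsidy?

Deadweight loss = $160.875

Pre-subsidy: 211 - (2/9)x = 59/13 + (2/13)x gives x* = 549 and P* = 89.
With the rebate, buyers effectively pay Pb = Ps − 11, where Ps is the price sellers receive.
On the curves, Pb = 211 - (2/9)x and Ps = 59/13 + (2/13)x; the wedge Ps − Pb = 11 gives 59/13 + (2/13)x − (211 - (2/9)x) = 11, so x' = 578.25.
Then Pb = 211 − (2/9)·578.25 = 82.5 and Ps = 59/13 + (2/13)·578.25 = 93.5.
The subsidy expands output by 578.25 − 549 = 29.25 past the efficient level; on those units the gap between marginal cost and willingness to pay runs from 0 up to 11.
DWL = ½ × 11 × 29.25 = 160.875.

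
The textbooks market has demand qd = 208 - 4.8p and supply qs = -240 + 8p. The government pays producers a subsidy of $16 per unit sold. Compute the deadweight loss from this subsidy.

Deadweight loss = $384

Pre-subsidy: 208 - 4.8p = -240 + 8p gives p* = 35, q* = 40.
With the subsidy, sellers receive ps = pb + 16 for each unit, where pb is the price buyers pay.
Supply in terms of pb becomes qs = -240 + 8(pb + 16) = -112 + 8pb. Setting this equal to demand: 208 - 4.8pb = -112 + 8pb, so pb = 25.
Sellers receive ps = 25 + 16 = 41; q' = 208 − 4.8·25 = 88.
The subsidy expands output by 88 − 40 = 48 past the efficient level; on those units the gap between marginal cost and willingness to pay runs from 0 up to 16.
DWL = ½ × 16 × 48 = 384.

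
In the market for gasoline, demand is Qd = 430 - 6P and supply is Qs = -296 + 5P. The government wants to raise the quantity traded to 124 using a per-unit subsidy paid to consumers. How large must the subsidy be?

At Q = 124, invert demand for the buyer price: Pb = (430 − 124)/6 = 51; invert supply for the seller price: Ps = (124 − (-296))/5 = 84.
The subsidy must fill the gap: s = Ps − Pb = 84 − 51 = 33.

Required subsidy s = 33 per unit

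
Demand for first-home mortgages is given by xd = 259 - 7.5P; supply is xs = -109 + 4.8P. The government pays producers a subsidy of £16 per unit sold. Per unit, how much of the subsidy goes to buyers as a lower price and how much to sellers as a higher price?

Pre-subsidy: 259 - 7.5P = -109 + 4.8P gives P* = 3680/123, x* = 1419/41.
With the subsidy, sellers receive Ps = Pb + 16 for each unit, where Pb is the price buyers pay.
Supply in terms of Pb becomes xs = -109 + 4.8(Pb + 16) = -32.2 + 4.8Pb. Setting this equal to demand: 259 - 7.5Pb = -32.2 + 4.8Pb, so Pb = 2912/123.
Sellers receive Ps = 2912/123 + 16 = 4880/123; x' = 259 − 7.5·(2912/123) = 3339/41.
Buyers' price falls by P* − Pb = 3680/123 − 2912/123 = 256/41; sellers' price rises by Ps − P* = 4880/123 − 3680/123 = 400/41.

Buyers gain 256/41 per unit; sellers gain 400/41 per unit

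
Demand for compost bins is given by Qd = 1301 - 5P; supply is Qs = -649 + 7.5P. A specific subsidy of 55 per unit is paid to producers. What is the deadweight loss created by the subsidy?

Pre-subsidy: 1301 - 5P = -649 + 7.5P gives P* = 156, Q* = 521.
With the subsidy, sellers receive Ps = Pb + 55 for each unit, where Pb is the price buyers pay.
Supply in terms of Pb becomes Qs = -649 + 7.5(Pb + 55) = -236.5 + 7.5Pb. Setting this equal to demand: 1301 - 5Pb = -236.5 + 7.5Pb, so Pb = 123.
Sellers receive Ps = 123 + 55 = 178; Q' = 1301 − 5·123 = 686.
The subsidy expands output by 686 − 521 = 165 past the efficient level; on those units the gap between marginal cost and willingness to pay runs from 0 up to 55.
DWL = ½ × 55 × 165 = 4537.5.

Deadweight loss = 4537.5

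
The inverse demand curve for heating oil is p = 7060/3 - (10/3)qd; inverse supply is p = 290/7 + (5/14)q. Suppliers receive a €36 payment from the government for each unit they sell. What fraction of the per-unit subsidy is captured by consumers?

Pre-subsidy: 7060/3 - (10/3)q = 290/7 + (5/14)q gives q* = 19420/31 and p* = 8220/31.
With the subsidy, sellers receive ps = pb + 36 for each unit, where pb is the price buyers pay.
On the curves, pb = 7060/3 - (10/3)q and ps = 290/7 + (5/14)q; the wedge ps − pb = 36 gives 290/7 + (5/14)q − (7060/3 - (10/3)q) = 36, so q' = 98612/155.
Then pb = 7060/3 − (10/3)·(98612/155) = 7212/31 and ps = 290/7 + (5/14)·(98612/155) = 8328/31.
Buyers' price falls by p* − pb = 8220/31 − 7212/31 = 1008/31; sellers' price rises by ps − p* = 8328/31 − 8220/31 = 108/31.
So consumers capture (1008/31)/36 = 28/31 of each unit of subsidy.

Consumer share = 28/31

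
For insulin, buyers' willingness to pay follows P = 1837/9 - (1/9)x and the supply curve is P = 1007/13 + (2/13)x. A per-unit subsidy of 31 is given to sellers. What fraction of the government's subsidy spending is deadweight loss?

DWL / government spending = 117/1190

Pre-subsidy: 1837/9 - (1/9)x = 1007/13 + (2/13)x gives x* = 478 and P* = 151.
With the subsidy, sellers receive Ps = Pb + 31 for each unit, where Pb is the price buyers pay.
On the curves, Pb = 1837/9 - (1/9)x and Ps = 1007/13 + (2/13)x; the wedge Ps − Pb = 31 gives 1007/13 + (2/13)x − (1837/9 - (1/9)x) = 31, so x' = 595.
Then Pb = 1837/9 − (1/9)·595 = 138 and Ps = 1007/13 + (2/13)·595 = 169.
ΔCS = ½(478 + 595)(151 − 138) = 6974.5; ΔPS = ½(478 + 595)(169 − 151) = 9657.
Government spending = 31 × 595 = 18445.
DWL = ½ × 31 × (595 − 478) = 1813.5; fraction = 1813.5 / 18445 = 117/1190.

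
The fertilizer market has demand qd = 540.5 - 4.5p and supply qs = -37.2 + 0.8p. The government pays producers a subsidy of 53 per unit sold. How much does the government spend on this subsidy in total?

Pre-subsidy: 540.5 - 4.5p = -37.2 + 0.8p gives p* = 109, q* = 50.
With the subsidy, sellers receive ps = pb + 53 for each unit, where pb is the price buyers pay.
Supply in terms of pb becomes qs = -37.2 + 0.8(pb + 53) = 5.2 + 0.8pb. Setting this equal to demand: 540.5 - 4.5pb = 5.2 + 0.8pb, so pb = 101.
Sellers receive ps = 101 + 53 = 154; q' = 540.5 − 4.5·101 = 86.
Government outlay = subsidy × quantity = 53 × 86 = 4558.

Government cost = 4558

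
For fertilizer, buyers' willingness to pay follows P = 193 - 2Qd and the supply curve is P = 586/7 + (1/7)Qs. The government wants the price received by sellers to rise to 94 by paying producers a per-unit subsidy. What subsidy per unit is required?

At a seller price of 94, quantity supplied is -586 + 7·94 = 72.
Buyers absorb 72 only when they pay Pb = 193 − 2·72 = 49.
s = Ps − Pb = 94 − 49 = 45.

Required subsidy s = 45 per unit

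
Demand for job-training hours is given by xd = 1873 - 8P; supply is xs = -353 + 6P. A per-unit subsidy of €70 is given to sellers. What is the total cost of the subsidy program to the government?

Pre-subsidy: 1873 - 8P = -353 + 6P gives P* = 159, x* = 601.
With the subsidy, sellers receive Ps = Pb + 70 for each unit, where Pb is the price buyers pay.
Supply in terms of Pb becomes xs = -353 + 6(Pb + 70) = 67 + 6Pb. Setting this equal to demand: 1873 - 8Pb = 67 + 6Pb, so Pb = 129.
Sellers receive Ps = 129 + 70 = 199; x' = 1873 − 8·129 = 841.
Government outlay = subsidy × quantity = 70 × 841 = 58870.

Government cost = €58870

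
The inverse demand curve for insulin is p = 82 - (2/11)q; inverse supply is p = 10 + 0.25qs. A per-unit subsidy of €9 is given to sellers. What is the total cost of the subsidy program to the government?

Government cost = 32076/19

Pre-subsidy: 82 - (2/11)q = 10 + 0.25q gives q* = 3168/19 and p* = 982/19.
With the subsidy, sellers receive ps = pb + 9 for each unit, where pb is the price buyers pay.
On the curves, pb = 82 - (2/11)q and ps = 10 + 0.25q; the wedge ps − pb = 9 gives 10 + 0.25q − (82 - (2/11)q) = 9, so q' = 3564/19.
Then pb = 82 − (2/11)·(3564/19) = 910/19 and ps = 10 + 0.25·(3564/19) = 1081/19.
Government outlay = subsidy × quantity = 9 × 3564/19 = 32076/19.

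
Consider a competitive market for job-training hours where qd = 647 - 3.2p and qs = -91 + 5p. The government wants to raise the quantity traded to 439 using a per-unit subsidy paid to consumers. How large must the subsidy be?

Required subsidy s = 41 per unit

At q = 439, invert demand for the buyer price: pb = (647 − 439)/3.2 = 65; invert supply for the seller price: ps = (439 − (-91))/5 = 106.
The subsidy must fill the gap: s = ps − pb = 106 − 65 = 41.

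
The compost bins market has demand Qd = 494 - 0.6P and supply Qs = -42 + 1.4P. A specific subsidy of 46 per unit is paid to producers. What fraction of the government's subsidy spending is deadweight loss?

Pre-subsidy: 494 - 0.6P = -42 + 1.4P gives P* = 268, Q* = 333.2.
With the subsidy, sellers receive Ps = Pb + 46 for each unit, where Pb is the price buyers pay.
Supply in terms of Pb becomes Qs = -42 + 1.4(Pb + 46) = 22.4 + 1.4Pb. Setting this equal to demand: 494 - 0.6Pb = 22.4 + 1.4Pb, so Pb = 235.8.
Sellers receive Ps = 235.8 + 46 = 281.8; Q' = 494 − 0.6·235.8 = 352.52.
ΔCS = ½(333.2 + 352.52)(268 − 235.8) = 11040.092; ΔPS = ½(333.2 + 352.52)(281.8 − 268) = 4731.468.
Government spending = 46 × 352.52 = 16215.92.
DWL = ½ × 46 × (352.52 − 333.2) = 444.36; fraction = 444.36 / 16215.92 = 69/2518.

DWL / government spending = 69/2518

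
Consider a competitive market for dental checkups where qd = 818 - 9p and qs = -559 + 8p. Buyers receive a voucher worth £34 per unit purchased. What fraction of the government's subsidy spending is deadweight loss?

DWL / government spending = 72/233

Pre-subsidy: 818 - 9p = -559 + 8p gives p* = 81, q* = 89.
With the rebate, buyers effectively pay pb = ps − 34, where ps is the price sellers receive.
Demand in terms of ps becomes qd = 818 − 9(ps − 34) = 1124 - 9ps. Setting this equal to supply: 1124 - 9ps = -559 + 8ps, so ps = 99.
Buyers pay pb = 99 − 34 = 65; q' = -559 + 8·99 = 233.
ΔCS = ½(89 + 233)(81 − 65) = 2576; ΔPS = ½(89 + 233)(99 − 81) = 2898.
Government spending = 34 × 233 = 7922.
DWL = ½ × 34 × (233 − 89) = 2448; fraction = 2448 / 7922 = 72/233.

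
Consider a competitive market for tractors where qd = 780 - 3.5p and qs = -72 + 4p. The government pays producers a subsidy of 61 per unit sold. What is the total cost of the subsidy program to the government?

Government cost = 454084/15

Pre-subsidy: 780 - 3.5p = -72 + 4p gives p* = 113.6, q* = 382.4.
With the subsidy, sellers receive ps = pb + 61 for each unit, where pb is the price buyers pay.
Supply in terms of pb becomes qs = -72 + 4(pb + 61) = 172 + 4pb. Setting this equal to demand: 780 - 3.5pb = 172 + 4pb, so pb = 1216/15.
Sellers receive ps = 1216/15 + 61 = 2131/15; q' = 780 − 3.5·(1216/15) = 7444/15.
Government outlay = subsidy × quantity = 61 × 7444/15 = 454084/15.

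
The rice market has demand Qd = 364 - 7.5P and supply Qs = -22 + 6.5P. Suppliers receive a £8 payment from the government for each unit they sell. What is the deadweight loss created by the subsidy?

Deadweight loss = 780/7

Pre-subsidy: 364 - 7.5P = -22 + 6.5P gives P* = 193/7, Q* = 2201/14.
With the subsidy, sellers receive Ps = Pb + 8 for each unit, where Pb is the price buyers pay.
Supply in terms of Pb becomes Qs = -22 + 6.5(Pb + 8) = 30 + 6.5Pb. Setting this equal to demand: 364 - 7.5Pb = 30 + 6.5Pb, so Pb = 167/7.
Sellers receive Ps = 167/7 + 8 = 223/7; Q' = 364 − 7.5·(167/7) = 2591/14.
The subsidy expands output by 2591/14 − 2201/14 = 195/7 past the efficient level; on those units the gap between marginal cost and willingness to pay runs from 0 up to 8.
DWL = ½ × 8 × 195/7 = 780/7.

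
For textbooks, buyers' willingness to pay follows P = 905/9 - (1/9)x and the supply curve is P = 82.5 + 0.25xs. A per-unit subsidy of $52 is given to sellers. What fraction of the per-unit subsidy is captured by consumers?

Pre-subsidy: 905/9 - (1/9)x = 82.5 + 0.25x gives x* = 50 and P* = 95.
With the subsidy, sellers receive Ps = Pb + 52 for each unit, where Pb is the price buyers pay.
On the curves, Pb = 905/9 - (1/9)x and Ps = 82.5 + 0.25x; the wedge Ps − Pb = 52 gives 82.5 + 0.25x − (905/9 - (1/9)x) = 52, so x' = 194.
Then Pb = 905/9 − (1/9)·194 = 79 and Ps = 82.5 + 0.25·194 = 131.
Buyers' price falls by P* − Pb = 95 − 79 = 16; sellers' price rises by Ps − P* = 131 − 95 = 36.
So consumers capture 16/52 = 4/13 of each unit of subsidy.

Consumer share = 4/13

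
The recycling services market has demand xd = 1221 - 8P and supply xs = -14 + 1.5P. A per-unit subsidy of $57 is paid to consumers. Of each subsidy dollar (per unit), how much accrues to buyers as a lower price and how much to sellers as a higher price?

Buyers gain $9 per unit; sellers gain $48 per unit

Pre-subsidy: 1221 - 8P = -14 + 1.5P gives P* = 130, x* = 181.
With the rebate, buyers effectively pay Pb = Ps − 57, where Ps is the price sellers receive.
Demand in terms of Ps becomes xd = 1221 − 8(Ps − 57) = 1677 - 8Ps. Setting this equal to supply: 1677 - 8Ps = -14 + 1.5Ps, so Ps = 178.
Buyers pay Pb = 178 − 57 = 121; x' = -14 + 1.5·178 = 253.
Buyers' price falls by P* − Pb = 130 − 121 = 9; sellers' price rises by Ps − P* = 178 − 130 = 48.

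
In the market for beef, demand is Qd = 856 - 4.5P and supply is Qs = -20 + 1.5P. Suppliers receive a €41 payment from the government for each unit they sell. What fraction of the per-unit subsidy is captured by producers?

Pre-subsidy: 856 - 4.5P = -20 + 1.5P gives P* = 146, Q* = 199.
With the subsidy, sellers receive Ps = Pb + 41 for each unit, where Pb is the price buyers pay.
Supply in terms of Pb becomes Qs = -20 + 1.5(Pb + 41) = 41.5 + 1.5Pb. Setting this equal to demand: 856 - 4.5Pb = 41.5 + 1.5Pb, so Pb = 135.75.
Sellers receive Ps = 135.75 + 41 = 176.75; Q' = 856 − 4.5·135.75 = 245.125.
Buyers' price falls by P* − Pb = 146 − 135.75 = 10.25; sellers' price rises by Ps − P* = 176.75 − 146 = 30.75.
So producers capture 30.75/41 = 0.75 of each unit of subsidy.

Producer share = 0.75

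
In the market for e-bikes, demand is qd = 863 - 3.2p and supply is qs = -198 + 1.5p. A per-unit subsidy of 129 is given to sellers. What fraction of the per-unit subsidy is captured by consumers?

Consumer share = 15/47

Pre-subsidy: 863 - 3.2p = -198 + 1.5p gives p* = 10610/47, q* = 6609/47.
With the subsidy, sellers receive ps = pb + 129 for each unit, where pb is the price buyers pay.
Supply in terms of pb becomes qs = -198 + 1.5(pb + 129) = -4.5 + 1.5pb. Setting this equal to demand: 863 - 3.2pb = -4.5 + 1.5pb, so pb = 8675/47.
Sellers receive ps = 8675/47 + 129 = 14738/47; q' = 863 − 3.2·(8675/47) = 12801/47.
Buyers' price falls by p* − pb = 10610/47 − 8675/47 = 1935/47; sellers' price rises by ps − p* = 14738/47 − 10610/47 = 4128/47.
So consumers capture (1935/47)/129 = 15/47 of each unit of subsidy.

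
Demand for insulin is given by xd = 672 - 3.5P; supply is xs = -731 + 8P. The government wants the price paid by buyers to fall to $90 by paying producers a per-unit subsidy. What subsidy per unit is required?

At a buyer price of 90, quantity demanded is 672 − 3.5·90 = 357.
Sellers supply 357 only when they receive Ps with -731 + 8·Ps = 357, i.e. Ps = 136.
s = Ps − Pb = 136 − 90 = 46.

Required subsidy s = $46 per unit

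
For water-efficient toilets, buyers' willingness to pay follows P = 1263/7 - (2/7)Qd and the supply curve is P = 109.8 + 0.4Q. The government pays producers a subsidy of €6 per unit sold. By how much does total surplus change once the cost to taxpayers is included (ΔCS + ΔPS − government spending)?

Pre-subsidy: 1263/7 - (2/7)Q = 109.8 + 0.4Q gives Q* = 103 and P* = 151.
With the subsidy, sellers receive Ps = Pb + 6 for each unit, where Pb is the price buyers pay.
On the curves, Pb = 1263/7 - (2/7)Q and Ps = 109.8 + 0.4Q; the wedge Ps − Pb = 6 gives 109.8 + 0.4Q − (1263/7 - (2/7)Q) = 6, so Q' = 111.75.
Then Pb = 1263/7 − (2/7)·111.75 = 148.5 and Ps = 109.8 + 0.4·111.75 = 154.5.
ΔCS = ½(103 + 111.75)(151 − 148.5) = 268.4375; ΔPS = ½(103 + 111.75)(154.5 − 151) = 375.8125.
Government spending = 6 × 111.75 = 670.5.
Net change = 268.4375 + 375.8125 − 670.5 = -26.25. The loss equals the DWL triangle ½·6·8.75.

Net change in total surplus = -€26.25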